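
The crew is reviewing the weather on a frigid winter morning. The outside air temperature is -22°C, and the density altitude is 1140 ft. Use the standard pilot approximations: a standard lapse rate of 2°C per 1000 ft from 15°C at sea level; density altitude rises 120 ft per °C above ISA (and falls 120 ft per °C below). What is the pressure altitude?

DA = PA + 120 × (OAT − (15 − 2·PA/1000)) = PA + 120·OAT − 1800 + 0.24·PA = 1.24·PA + 120·OAT − 1800.
So 1.24·PA = 1140 − 120 × (-22) + 1800 = 5580.
PA = 5580 / 1.24 = 4500 ft.

4500 ft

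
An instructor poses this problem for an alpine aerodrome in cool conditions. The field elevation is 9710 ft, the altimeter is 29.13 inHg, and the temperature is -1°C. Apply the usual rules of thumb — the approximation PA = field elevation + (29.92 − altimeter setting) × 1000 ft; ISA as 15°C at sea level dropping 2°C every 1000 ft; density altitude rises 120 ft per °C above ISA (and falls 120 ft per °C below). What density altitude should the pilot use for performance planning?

11100 ft

Pressure altitude = 9710 + (29.92 − 29.13) × 1000 = 9710 + (+790) = 10500 ft.
ISA temperature at 10500 ft = 15 − 2 × (10500/1000) = -6°C.
ISA deviation = -1 − (-6) = +5°C.
Density altitude = 10500 + 120 × (5) = 11100 ft.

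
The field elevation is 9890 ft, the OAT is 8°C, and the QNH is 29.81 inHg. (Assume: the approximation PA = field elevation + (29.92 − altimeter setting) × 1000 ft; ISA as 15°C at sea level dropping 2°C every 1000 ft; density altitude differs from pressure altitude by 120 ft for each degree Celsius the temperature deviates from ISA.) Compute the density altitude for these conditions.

Pressure altitude = 9890 + (29.92 − 29.81) × 1000 = 9890 + (+110) = 10000 ft.
ISA temperature at 10000 ft = 15 − 2 × (10000/1000) = -5°C.
ISA deviation = 8 − (-5) = +13°C.
Density altitude = 10000 + 120 × (13) = 11560 ft.

11560 ft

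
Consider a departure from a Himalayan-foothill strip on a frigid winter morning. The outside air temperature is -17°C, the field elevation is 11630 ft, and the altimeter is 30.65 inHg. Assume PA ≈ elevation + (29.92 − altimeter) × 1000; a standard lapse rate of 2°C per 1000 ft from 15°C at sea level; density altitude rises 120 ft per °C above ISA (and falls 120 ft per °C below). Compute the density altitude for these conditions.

9676 ft

Pressure altitude = 11630 + (29.92 − 30.65) × 1000 = 11630 + (-730) = 10900 ft.
ISA temperature at 10900 ft = 15 − 2 × (10900/1000) = -6.8°C.
ISA deviation = -17 − (-6.8) = -10.2°C.
Density altitude = 10900 + 120 × (-10.2) = 9676 ft.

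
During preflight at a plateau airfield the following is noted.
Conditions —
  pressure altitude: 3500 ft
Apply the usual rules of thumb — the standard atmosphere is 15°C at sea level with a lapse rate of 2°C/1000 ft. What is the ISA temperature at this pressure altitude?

ISA temperature = 15 − 2 × (3500/1000) = 15 − 7 = 8°C.

8°C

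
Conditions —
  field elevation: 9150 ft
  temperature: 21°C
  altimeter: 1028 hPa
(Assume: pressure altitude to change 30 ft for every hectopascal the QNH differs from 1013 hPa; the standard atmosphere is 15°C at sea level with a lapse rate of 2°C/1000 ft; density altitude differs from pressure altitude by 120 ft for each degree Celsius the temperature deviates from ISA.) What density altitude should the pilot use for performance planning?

11508 ft

Pressure altitude = 9150 + (1013 − 1028) × 30 = 9150 + (-450) = 8700 ft.
ISA temperature at 8700 ft = 15 − 2 × (8700/1000) = -2.4°C.
ISA deviation = 21 − (-2.4) = +23.4°C.
Density altitude = 8700 + 120 × (23.4) = 11508 ft.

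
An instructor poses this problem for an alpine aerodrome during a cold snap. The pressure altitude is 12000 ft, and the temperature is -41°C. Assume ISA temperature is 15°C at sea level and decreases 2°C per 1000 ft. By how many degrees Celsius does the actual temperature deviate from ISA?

ISA temperature at 12000 ft = 15 − 2 × (12000/1000) = -9°C.
Deviation = OAT − ISA = -41 − (-9) = -32°C.

ISA-32°C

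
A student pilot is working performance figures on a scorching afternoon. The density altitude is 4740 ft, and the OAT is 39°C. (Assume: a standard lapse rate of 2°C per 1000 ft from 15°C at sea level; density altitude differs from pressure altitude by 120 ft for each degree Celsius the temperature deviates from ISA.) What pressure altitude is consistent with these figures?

DA = PA + 120 × (OAT − (15 − 2·PA/1000)) = PA + 120·OAT − 1800 + 0.24·PA = 1.24·PA + 120·OAT − 1800.
So 1.24·PA = 4740 − 120 × 39 + 1800 = 1860.
PA = 1860 / 1.24 = 1500 ft.

1500 ft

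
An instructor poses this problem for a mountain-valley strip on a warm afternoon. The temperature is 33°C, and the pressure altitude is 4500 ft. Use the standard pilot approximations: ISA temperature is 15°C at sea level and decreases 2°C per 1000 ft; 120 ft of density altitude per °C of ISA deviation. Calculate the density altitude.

7740 ft

ISA temperature at 4500 ft = 15 − 2 × (4500/1000) = 6°C.
ISA deviation = 33 − 6 = +27°C.
Density altitude = 4500 + 120 × (27) = 4500 + (+3240) = 7740 ft.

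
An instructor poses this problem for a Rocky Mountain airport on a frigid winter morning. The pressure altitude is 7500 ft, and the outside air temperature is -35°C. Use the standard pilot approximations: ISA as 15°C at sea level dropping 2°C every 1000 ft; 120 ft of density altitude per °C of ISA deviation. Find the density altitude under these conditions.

ISA temperature at 7500 ft = 15 − 2 × (7500/1000) = 0°C.
ISA deviation = -35 − 0 = -35°C.
Density altitude = 7500 + 120 × (-35) = 7500 + (-4200) = 3300 ft.

3300 ft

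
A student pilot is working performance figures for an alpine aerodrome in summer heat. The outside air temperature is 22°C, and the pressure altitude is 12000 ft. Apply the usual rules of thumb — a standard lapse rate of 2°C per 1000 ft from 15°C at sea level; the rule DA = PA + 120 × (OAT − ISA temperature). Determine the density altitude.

ISA temperature at 12000 ft = 15 − 2 × (12000/1000) = -9°C.
ISA deviation = 22 − (-9) = +31°C.
Density altitude = 12000 + 120 × (31) = 12000 + (+3720) = 15720 ft.

15720 ft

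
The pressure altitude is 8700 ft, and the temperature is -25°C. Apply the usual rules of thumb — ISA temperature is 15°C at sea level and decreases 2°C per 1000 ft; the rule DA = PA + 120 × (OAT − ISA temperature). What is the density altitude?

ISA temperature at 8700 ft = 15 − 2 × (8700/1000) = -2.4°C.
ISA deviation = -25 − (-2.4) = -22.6°C.
Density altitude = 8700 + 120 × (-22.6) = 8700 + (-2712) = 5988 ft.

5988 ft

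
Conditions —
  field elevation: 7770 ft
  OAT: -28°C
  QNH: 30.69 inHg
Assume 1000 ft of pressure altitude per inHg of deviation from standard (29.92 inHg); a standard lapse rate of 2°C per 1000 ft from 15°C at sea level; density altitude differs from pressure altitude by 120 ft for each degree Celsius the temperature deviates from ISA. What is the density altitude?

3520 ft

Pressure altitude = 7770 + (29.92 − 30.69) × 1000 = 7770 + (-770) = 7000 ft.
ISA temperature at 7000 ft = 15 − 2 × (7000/1000) = 1°C.
ISA deviation = -28 − 1 = -29°C.
Density altitude = 7000 + 120 × (-29) = 3520 ft.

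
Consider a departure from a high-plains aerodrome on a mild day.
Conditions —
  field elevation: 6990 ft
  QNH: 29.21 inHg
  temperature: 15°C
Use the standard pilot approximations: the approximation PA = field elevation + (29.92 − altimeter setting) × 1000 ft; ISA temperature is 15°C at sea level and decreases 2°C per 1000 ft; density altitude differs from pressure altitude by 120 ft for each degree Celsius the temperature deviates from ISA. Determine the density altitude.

9548 ft

Pressure altitude = 6990 + (29.92 − 29.21) × 1000 = 6990 + (+710) = 7700 ft.
ISA temperature at 7700 ft = 15 − 2 × (7700/1000) = -0.4°C.
ISA deviation = 15 − (-0.4) = +15.4°C.
Density altitude = 7700 + 120 × (15.4) = 9548 ft.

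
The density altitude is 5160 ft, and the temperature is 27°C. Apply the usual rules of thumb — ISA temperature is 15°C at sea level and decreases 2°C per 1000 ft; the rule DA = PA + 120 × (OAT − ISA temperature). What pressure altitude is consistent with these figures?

3000 ft

DA = PA + 120 × (OAT − (15 − 2·PA/1000)) = PA + 120·OAT − 1800 + 0.24·PA = 1.24·PA + 120·OAT − 1800.
So 1.24·PA = 5160 − 120 × 27 + 1800 = 3720.
PA = 3720 / 1.24 = 3000 ft.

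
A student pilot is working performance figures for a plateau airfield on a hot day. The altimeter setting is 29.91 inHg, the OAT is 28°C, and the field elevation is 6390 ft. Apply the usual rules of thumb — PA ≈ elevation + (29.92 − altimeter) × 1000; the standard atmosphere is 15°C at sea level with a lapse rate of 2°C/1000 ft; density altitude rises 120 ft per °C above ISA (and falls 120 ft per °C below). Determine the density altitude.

9496 ft

Pressure altitude = 6390 + (29.92 − 29.91) × 1000 = 6390 + (+10) = 6400 ft.
ISA temperature at 6400 ft = 15 − 2 × (6400/1000) = 2.2°C.
ISA deviation = 28 − 2.2 = +25.8°C.
Density altitude = 6400 + 120 × (25.8) = 9496 ft.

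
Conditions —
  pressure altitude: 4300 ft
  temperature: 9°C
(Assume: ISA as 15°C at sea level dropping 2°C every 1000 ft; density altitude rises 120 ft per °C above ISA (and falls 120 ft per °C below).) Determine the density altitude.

4612 ft

ISA temperature at 4300 ft = 15 − 2 × (4300/1000) = 6.4°C.
ISA deviation = 9 − 6.4 = +2.6°C.
Density altitude = 4300 + 120 × (2.6) = 4300 + (+312) = 4612 ft.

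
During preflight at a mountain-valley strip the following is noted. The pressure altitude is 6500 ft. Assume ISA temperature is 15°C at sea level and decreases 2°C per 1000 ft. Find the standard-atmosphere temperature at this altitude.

ISA temperature = 15 − 2 × (6500/1000) = 15 − 13 = 2°C.

2°C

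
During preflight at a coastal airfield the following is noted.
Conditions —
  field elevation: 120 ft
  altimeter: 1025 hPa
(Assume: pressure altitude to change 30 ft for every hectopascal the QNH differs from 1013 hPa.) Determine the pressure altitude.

-240 ft

Pressure correction = (1013 − 1025) × 30 = -360 ft.
Pressure altitude = 120 + (-360) = -240 ft.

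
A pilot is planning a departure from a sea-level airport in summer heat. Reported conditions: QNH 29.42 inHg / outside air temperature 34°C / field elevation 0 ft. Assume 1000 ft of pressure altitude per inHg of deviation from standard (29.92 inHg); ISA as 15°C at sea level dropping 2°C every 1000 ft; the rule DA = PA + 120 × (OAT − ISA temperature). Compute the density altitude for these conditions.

2900 ft

Pressure altitude = 0 + (29.92 − 29.42) × 1000 = 0 + (+500) = 500 ft.
ISA temperature at 500 ft = 15 − 2 × (500/1000) = 14°C.
ISA deviation = 34 − 14 = +20°C.
Density altitude = 500 + 120 × (20) = 2900 ft.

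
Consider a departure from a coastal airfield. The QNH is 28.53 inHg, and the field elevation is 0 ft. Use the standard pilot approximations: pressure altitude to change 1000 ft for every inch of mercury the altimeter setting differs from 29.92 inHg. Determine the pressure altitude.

Pressure correction = (29.92 − 28.53) × 1000 = +1390 ft.
Pressure altitude = 0 + (+1390) = 1390 ft.

1390 ft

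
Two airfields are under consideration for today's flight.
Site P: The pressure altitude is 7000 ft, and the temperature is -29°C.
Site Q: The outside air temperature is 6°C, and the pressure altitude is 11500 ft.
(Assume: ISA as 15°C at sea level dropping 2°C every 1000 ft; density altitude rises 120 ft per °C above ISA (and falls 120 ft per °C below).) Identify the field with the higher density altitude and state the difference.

Site P: ISA temp = 1°C, deviation -30°C, DA = 7000 + 120 × (-30) = 3400 ft.
Site Q: ISA temp = -8°C, deviation +14°C, DA = 11500 + 120 × 14 = 13180 ft.
Site Q is higher by 13180 − 3400 = 9780 ft.

Site Q by 9780 ft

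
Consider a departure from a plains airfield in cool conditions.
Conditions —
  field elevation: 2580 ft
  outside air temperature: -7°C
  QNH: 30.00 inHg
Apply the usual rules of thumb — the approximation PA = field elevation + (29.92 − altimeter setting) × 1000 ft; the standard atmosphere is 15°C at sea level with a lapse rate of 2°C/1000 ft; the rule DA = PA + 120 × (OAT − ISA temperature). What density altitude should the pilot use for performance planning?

460 ft

Pressure altitude = 2580 + (29.92 − 30.00) × 1000 = 2580 + (-80) = 2500 ft.
ISA temperature at 2500 ft = 15 − 2 × (2500/1000) = 10°C.
ISA deviation = -7 − 10 = -17°C.
Density altitude = 2500 + 120 × (-17) = 460 ft.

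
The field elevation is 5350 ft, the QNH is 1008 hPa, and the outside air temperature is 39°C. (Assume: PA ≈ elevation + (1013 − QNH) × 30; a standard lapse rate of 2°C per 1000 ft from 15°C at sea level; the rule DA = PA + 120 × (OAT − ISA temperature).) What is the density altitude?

Pressure altitude = 5350 + (1013 − 1008) × 30 = 5350 + (+150) = 5500 ft.
ISA temperature at 5500 ft = 15 − 2 × (5500/1000) = 4°C.
ISA deviation = 39 − 4 = +35°C.
Density altitude = 5500 + 120 × (35) = 9700 ft.

9700 ft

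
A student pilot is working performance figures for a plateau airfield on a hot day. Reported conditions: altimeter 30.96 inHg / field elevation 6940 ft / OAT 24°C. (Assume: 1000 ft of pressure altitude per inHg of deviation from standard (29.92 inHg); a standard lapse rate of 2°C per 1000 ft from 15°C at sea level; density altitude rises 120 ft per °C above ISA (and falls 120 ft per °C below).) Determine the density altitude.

Pressure altitude = 6940 + (29.92 − 30.96) × 1000 = 6940 + (-1040) = 5900 ft.
ISA temperature at 5900 ft = 15 − 2 × (5900/1000) = 3.2°C.
ISA deviation = 24 − 3.2 = +20.8°C.
Density altitude = 5900 + 120 × (20.8) = 8396 ft.

8396 ft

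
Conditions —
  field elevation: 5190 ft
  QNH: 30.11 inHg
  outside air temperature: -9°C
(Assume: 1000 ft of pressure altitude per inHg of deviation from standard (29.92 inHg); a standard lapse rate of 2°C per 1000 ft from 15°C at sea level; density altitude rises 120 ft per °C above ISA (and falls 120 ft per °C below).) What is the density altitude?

3320 ft

Pressure altitude = 5190 + (29.92 − 30.11) × 1000 = 5190 + (-190) = 5000 ft.
ISA temperature at 5000 ft = 15 − 2 × (5000/1000) = 5°C.
ISA deviation = -9 − 5 = -14°C.
Density altitude = 5000 + 120 × (-14) = 3320 ft.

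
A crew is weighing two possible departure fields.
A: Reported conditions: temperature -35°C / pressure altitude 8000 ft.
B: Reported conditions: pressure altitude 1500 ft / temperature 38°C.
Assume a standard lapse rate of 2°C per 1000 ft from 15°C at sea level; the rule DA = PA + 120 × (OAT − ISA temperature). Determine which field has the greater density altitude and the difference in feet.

A: ISA temp = -1°C, deviation -34°C, DA = 8000 + 120 × (-34) = 3920 ft.
B: ISA temp = 12°C, deviation +26°C, DA = 1500 + 120 × 26 = 4620 ft.
B is higher by 4620 − 3920 = 700 ft.

B by 700 ft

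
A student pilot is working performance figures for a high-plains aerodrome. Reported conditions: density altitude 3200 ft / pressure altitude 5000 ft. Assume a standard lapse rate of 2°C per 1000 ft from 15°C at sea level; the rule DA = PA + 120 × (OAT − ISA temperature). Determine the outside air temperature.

-10°C

Density altitude − pressure altitude = 3200 − 5000 = -1800 ft.
At 120 ft/°C that is an ISA deviation of -1800/120 = -15°C.
ISA temperature at 5000 ft = 15 − 2 × (5000/1000) = 5°C.
OAT = ISA + deviation = 5 + (-15) = -10°C.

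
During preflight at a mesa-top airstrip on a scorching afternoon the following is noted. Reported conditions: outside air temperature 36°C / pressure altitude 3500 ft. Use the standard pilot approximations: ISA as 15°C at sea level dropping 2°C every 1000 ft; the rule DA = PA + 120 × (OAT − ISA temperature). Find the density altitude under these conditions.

6860 ft

ISA temperature at 3500 ft = 15 − 2 × (3500/1000) = 8°C.
ISA deviation = 36 − 8 = +28°C.
Density altitude = 3500 + 120 × (28) = 3500 + (+3360) = 6860 ft.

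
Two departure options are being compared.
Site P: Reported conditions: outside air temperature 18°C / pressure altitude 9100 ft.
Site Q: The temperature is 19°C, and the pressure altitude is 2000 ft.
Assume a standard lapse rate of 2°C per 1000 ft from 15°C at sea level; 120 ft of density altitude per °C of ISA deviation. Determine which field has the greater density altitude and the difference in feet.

Site P: ISA temp = -3.2°C, deviation +21.2°C, DA = 9100 + 120 × 21.2 = 11644 ft.
Site Q: ISA temp = 11°C, deviation +8°C, DA = 2000 + 120 × 8 = 2960 ft.
Site P is higher by 11644 − 2960 = 8684 ft.

Site P by 8684 ft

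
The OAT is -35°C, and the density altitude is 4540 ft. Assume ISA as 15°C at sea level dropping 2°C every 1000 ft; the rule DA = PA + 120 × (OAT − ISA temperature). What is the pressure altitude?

8500 ft

DA = PA + 120 × (OAT − (15 − 2·PA/1000)) = PA + 120·OAT − 1800 + 0.24·PA = 1.24·PA + 120·OAT − 1800.
So 1.24·PA = 4540 − 120 × (-35) + 1800 = 10540.
PA = 10540 / 1.24 = 8500 ft.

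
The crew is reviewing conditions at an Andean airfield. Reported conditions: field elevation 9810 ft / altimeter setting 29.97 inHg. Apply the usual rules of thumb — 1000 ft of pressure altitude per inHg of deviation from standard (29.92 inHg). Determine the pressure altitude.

9760 ft

Pressure correction = (29.92 − 29.97) × 1000 = -50 ft.
Pressure altitude = 9810 + (-50) = 9760 ft.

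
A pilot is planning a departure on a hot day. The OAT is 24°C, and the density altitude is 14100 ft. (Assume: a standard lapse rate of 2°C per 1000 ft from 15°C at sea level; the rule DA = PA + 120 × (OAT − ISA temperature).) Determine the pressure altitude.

10500 ft

DA = PA + 120 × (OAT − (15 − 2·PA/1000)) = PA + 120·OAT − 1800 + 0.24·PA = 1.24·PA + 120·OAT − 1800.
So 1.24·PA = 14100 − 120 × 24 + 1800 = 13020.
PA = 13020 / 1.24 = 10500 ft.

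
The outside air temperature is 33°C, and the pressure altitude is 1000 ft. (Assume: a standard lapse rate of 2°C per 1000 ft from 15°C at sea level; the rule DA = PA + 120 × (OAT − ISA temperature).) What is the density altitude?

3400 ft

ISA temperature at 1000 ft = 15 − 2 × (1000/1000) = 13°C.
ISA deviation = 33 − 13 = +20°C.
Density altitude = 1000 + 120 × (20) = 1000 + (+2400) = 3400 ft.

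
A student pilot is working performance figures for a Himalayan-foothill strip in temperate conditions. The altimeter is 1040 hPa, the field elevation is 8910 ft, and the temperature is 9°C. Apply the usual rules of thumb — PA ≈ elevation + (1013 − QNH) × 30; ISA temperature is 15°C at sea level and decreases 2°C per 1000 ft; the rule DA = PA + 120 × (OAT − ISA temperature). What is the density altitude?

9324 ft

Pressure altitude = 8910 + (1013 − 1040) × 30 = 8910 + (-810) = 8100 ft.
ISA temperature at 8100 ft = 15 − 2 × (8100/1000) = -1.2°C.
ISA deviation = 9 − (-1.2) = +10.2°C.
Density altitude = 8100 + 120 × (10.2) = 9324 ft.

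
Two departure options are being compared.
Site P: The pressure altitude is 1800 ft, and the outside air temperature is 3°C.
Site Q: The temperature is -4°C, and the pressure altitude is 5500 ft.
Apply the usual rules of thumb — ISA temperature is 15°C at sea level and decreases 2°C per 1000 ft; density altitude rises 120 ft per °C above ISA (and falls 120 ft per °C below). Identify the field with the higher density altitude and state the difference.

Site Q by 3748 ft

Site P: ISA temp = 11.4°C, deviation -8.4°C, DA = 1800 + 120 × (-8.4) = 792 ft.
Site Q: ISA temp = 4°C, deviation -8°C, DA = 5500 + 120 × (-8) = 4540 ft.
Site Q is higher by 4540 − 792 = 3748 ft.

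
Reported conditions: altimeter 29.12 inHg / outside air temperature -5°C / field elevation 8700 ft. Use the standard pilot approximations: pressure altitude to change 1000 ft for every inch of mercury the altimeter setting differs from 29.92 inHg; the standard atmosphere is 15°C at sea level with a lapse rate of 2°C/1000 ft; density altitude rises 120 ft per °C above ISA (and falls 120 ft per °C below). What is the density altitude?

9380 ft

Pressure altitude = 8700 + (29.92 − 29.12) × 1000 = 8700 + (+800) = 9500 ft.
ISA temperature at 9500 ft = 15 − 2 × (9500/1000) = -4°C.
ISA deviation = -5 − (-4) = -1°C.
Density altitude = 9500 + 120 × (-1) = 9380 ft.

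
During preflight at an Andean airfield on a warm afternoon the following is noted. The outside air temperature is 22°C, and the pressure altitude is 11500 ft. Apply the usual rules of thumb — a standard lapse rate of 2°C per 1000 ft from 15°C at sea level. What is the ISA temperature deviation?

ISA+30°C

ISA temperature at 11500 ft = 15 − 2 × (11500/1000) = -8°C.
Deviation = OAT − ISA = 22 − (-8) = +30°C.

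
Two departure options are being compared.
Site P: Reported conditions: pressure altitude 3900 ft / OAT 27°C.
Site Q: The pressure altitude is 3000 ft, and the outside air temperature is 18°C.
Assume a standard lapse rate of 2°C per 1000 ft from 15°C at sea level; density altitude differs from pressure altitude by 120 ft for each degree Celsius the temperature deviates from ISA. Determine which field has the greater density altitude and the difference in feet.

Site P by 2196 ft

Site P: ISA temp = 7.2°C, deviation +19.8°C, DA = 3900 + 120 × 19.8 = 6276 ft.
Site Q: ISA temp = 9°C, deviation +9°C, DA = 3000 + 120 × 9 = 4080 ft.
Site P is higher by 6276 − 4080 = 2196 ft.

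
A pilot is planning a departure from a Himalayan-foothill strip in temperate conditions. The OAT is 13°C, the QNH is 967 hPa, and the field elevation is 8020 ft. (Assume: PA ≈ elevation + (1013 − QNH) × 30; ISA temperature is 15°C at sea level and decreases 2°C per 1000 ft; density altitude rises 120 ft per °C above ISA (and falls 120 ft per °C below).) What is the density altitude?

11416 ft

Pressure altitude = 8020 + (1013 − 967) × 30 = 8020 + (+1380) = 9400 ft.
ISA temperature at 9400 ft = 15 − 2 × (9400/1000) = -3.8°C.
ISA deviation = 13 − (-3.8) = +16.8°C.
Density altitude = 9400 + 120 × (16.8) = 11416 ft.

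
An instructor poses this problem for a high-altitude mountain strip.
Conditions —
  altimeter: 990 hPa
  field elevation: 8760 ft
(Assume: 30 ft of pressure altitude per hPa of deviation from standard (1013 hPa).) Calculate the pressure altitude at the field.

9450 ft

Pressure correction = (1013 − 990) × 30 = +690 ft.
Pressure altitude = 8760 + (+690) = 9450 ft.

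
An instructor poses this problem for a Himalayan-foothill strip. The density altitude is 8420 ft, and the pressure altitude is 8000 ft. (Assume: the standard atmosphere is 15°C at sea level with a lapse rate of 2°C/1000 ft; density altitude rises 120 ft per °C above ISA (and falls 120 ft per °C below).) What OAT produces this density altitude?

Density altitude − pressure altitude = 8420 − 8000 = +420 ft.
At 120 ft/°C that is an ISA deviation of 420/120 = +3.5°C.
ISA temperature at 8000 ft = 15 − 2 × (8000/1000) = -1°C.
OAT = ISA + deviation = -1 + (+3.5) = 2.5°C.

2.5°C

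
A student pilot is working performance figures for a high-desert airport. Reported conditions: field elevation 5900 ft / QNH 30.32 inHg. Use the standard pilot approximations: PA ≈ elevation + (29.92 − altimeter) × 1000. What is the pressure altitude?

5500 ft

Pressure correction = (29.92 − 30.32) × 1000 = -400 ft.
Pressure altitude = 5900 + (-400) = 5500 ft.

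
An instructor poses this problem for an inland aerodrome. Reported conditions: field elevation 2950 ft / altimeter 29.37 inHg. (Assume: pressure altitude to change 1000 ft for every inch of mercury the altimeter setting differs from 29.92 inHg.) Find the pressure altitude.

Pressure correction = (29.92 − 29.37) × 1000 = +550 ft.
Pressure altitude = 2950 + (+550) = 3500 ft.

3500 ft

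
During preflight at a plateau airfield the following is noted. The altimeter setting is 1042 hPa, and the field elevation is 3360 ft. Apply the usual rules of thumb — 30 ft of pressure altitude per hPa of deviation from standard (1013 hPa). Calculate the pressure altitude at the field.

Pressure correction = (1013 − 1042) × 30 = -870 ft.
Pressure altitude = 3360 + (-870) = 2490 ft.

2490 ft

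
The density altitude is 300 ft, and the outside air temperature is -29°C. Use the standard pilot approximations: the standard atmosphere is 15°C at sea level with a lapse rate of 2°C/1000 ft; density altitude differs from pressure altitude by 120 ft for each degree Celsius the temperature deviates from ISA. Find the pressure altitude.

4500 ft

DA = PA + 120 × (OAT − (15 − 2·PA/1000)) = PA + 120·OAT − 1800 + 0.24·PA = 1.24·PA + 120·OAT − 1800.
So 1.24·PA = 300 − 120 × (-29) + 1800 = 5580.
PA = 5580 / 1.24 = 4500 ft.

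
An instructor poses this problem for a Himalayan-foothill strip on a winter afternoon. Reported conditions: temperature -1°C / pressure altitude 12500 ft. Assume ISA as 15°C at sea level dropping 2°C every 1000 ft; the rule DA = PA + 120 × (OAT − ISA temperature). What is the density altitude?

13580 ft

ISA temperature at 12500 ft = 15 − 2 × (12500/1000) = -10°C.
ISA deviation = -1 − (-10) = +9°C.
Density altitude = 12500 + 120 × (9) = 12500 + (+1080) = 13580 ft.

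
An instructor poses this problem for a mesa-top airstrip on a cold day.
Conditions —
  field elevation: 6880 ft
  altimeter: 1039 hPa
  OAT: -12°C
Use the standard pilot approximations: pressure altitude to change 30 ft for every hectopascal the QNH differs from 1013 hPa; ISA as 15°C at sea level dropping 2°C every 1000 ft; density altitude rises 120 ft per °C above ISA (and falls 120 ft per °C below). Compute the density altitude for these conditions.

4324 ft

Pressure altitude = 6880 + (1013 − 1039) × 30 = 6880 + (-780) = 6100 ft.
ISA temperature at 6100 ft = 15 − 2 × (6100/1000) = 2.8°C.
ISA deviation = -12 − 2.8 = -14.8°C.
Density altitude = 6100 + 120 × (-14.8) = 4324 ft.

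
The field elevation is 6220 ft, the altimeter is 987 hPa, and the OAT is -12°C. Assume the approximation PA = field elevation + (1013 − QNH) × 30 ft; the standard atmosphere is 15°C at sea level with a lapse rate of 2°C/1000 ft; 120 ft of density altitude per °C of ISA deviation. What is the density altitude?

Pressure altitude = 6220 + (1013 − 987) × 30 = 6220 + (+780) = 7000 ft.
ISA temperature at 7000 ft = 15 − 2 × (7000/1000) = 1°C.
ISA deviation = -12 − 1 = -13°C.
Density altitude = 7000 + 120 × (-13) = 5440 ft.

5440 ft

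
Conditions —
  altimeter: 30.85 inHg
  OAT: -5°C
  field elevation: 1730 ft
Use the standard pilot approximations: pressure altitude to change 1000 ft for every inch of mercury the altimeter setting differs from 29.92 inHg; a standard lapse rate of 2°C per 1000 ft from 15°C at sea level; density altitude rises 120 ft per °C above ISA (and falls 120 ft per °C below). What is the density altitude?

-1408 ft

Pressure altitude = 1730 + (29.92 − 30.85) × 1000 = 1730 + (-930) = 800 ft.
ISA temperature at 800 ft = 15 − 2 × (800/1000) = 13.4°C.
ISA deviation = -5 − 13.4 = -18.4°C.
Density altitude = 800 + 120 × (-18.4) = -1408 ft.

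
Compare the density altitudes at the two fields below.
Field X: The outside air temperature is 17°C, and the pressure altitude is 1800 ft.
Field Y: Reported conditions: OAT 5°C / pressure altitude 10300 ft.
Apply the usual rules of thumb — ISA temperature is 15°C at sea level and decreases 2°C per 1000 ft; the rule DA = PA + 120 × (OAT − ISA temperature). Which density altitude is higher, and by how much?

Field Y by 9100 ft

Field X: ISA temp = 11.4°C, deviation +5.6°C, DA = 1800 + 120 × 5.6 = 2472 ft.
Field Y: ISA temp = -5.6°C, deviation +10.6°C, DA = 10300 + 120 × 10.6 = 11572 ft.
Field Y is higher by 11572 − 2472 = 9100 ft.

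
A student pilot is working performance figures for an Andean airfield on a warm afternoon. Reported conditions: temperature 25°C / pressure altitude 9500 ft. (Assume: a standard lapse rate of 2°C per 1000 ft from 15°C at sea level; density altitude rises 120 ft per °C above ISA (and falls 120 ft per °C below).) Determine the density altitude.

ISA temperature at 9500 ft = 15 − 2 × (9500/1000) = -4°C.
ISA deviation = 25 − (-4) = +29°C.
Density altitude = 9500 + 120 × (29) = 9500 + (+3480) = 12980 ft.

12980 ft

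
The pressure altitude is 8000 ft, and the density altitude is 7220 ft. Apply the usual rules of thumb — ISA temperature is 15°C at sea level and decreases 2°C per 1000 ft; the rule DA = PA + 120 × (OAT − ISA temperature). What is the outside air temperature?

-7.5°C

Density altitude − pressure altitude = 7220 − 8000 = -780 ft.
At 120 ft/°C that is an ISA deviation of -780/120 = -6.5°C.
ISA temperature at 8000 ft = 15 − 2 × (8000/1000) = -1°C.
OAT = ISA + deviation = -1 + (-6.5) = -7.5°C.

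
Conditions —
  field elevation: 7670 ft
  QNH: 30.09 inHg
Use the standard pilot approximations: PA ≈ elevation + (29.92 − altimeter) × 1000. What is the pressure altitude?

7500 ft

Pressure correction = (29.92 − 30.09) × 1000 = -170 ft.
Pressure altitude = 7670 + (-170) = 7500 ft.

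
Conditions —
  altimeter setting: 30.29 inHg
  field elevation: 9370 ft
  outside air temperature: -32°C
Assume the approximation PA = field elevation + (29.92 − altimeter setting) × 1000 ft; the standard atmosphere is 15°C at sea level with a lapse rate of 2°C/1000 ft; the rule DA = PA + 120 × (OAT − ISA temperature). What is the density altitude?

Pressure altitude = 9370 + (29.92 − 30.29) × 1000 = 9370 + (-370) = 9000 ft.
ISA temperature at 9000 ft = 15 − 2 × (9000/1000) = -3°C.
ISA deviation = -32 − (-3) = -29°C.
Density altitude = 9000 + 120 × (-29) = 5520 ft.

5520 ft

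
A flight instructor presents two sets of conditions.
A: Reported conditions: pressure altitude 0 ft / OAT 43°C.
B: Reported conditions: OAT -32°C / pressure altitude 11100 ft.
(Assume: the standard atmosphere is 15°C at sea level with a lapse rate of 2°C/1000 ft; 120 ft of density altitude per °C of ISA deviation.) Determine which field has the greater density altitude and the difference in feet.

B by 4764 ft

A: ISA temp = 15°C, deviation +28°C, DA = 0 + 120 × 28 = 3360 ft.
B: ISA temp = -7.2°C, deviation -24.8°C, DA = 11100 + 120 × (-24.8) = 8124 ft.
B is higher by 8124 − 3360 = 4764 ft.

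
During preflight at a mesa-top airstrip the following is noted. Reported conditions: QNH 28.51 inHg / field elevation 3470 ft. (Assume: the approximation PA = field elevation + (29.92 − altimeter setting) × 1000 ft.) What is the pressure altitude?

Pressure correction = (29.92 − 28.51) × 1000 = +1410 ft.
Pressure altitude = 3470 + (+1410) = 4880 ft.

4880 ft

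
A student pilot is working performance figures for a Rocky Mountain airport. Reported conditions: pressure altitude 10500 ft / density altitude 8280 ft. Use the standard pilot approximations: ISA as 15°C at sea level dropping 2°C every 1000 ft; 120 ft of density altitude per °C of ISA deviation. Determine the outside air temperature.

-24.5°C

Density altitude − pressure altitude = 8280 − 10500 = -2220 ft.
At 120 ft/°C that is an ISA deviation of -2220/120 = -18.5°C.
ISA temperature at 10500 ft = 15 − 2 × (10500/1000) = -6°C.
OAT = ISA + deviation = -6 + (-18.5) = -24.5°C.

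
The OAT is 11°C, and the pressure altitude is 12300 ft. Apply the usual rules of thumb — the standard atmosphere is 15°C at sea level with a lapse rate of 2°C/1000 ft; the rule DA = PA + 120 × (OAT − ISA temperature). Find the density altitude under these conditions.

ISA temperature at 12300 ft = 15 − 2 × (12300/1000) = -9.6°C.
ISA deviation = 11 − (-9.6) = +20.6°C.
Density altitude = 12300 + 120 × (20.6) = 12300 + (+2472) = 14772 ft.

14772 ft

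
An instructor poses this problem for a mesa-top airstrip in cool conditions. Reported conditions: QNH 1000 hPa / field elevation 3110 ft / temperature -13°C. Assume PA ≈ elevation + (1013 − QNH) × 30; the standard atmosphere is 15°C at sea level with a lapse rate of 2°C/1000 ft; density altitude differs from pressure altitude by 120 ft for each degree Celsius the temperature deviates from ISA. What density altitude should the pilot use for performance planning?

980 ft

Pressure altitude = 3110 + (1013 − 1000) × 30 = 3110 + (+390) = 3500 ft.
ISA temperature at 3500 ft = 15 − 2 × (3500/1000) = 8°C.
ISA deviation = -13 − 8 = -21°C.
Density altitude = 3500 + 120 × (-21) = 980 ft.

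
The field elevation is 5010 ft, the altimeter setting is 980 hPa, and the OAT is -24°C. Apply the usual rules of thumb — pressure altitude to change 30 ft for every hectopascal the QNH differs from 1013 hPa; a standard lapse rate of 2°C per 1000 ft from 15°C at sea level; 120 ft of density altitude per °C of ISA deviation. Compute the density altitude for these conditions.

2760 ft

Pressure altitude = 5010 + (1013 − 980) × 30 = 5010 + (+990) = 6000 ft.
ISA temperature at 6000 ft = 15 − 2 × (6000/1000) = 3°C.
ISA deviation = -24 − 3 = -27°C.
Density altitude = 6000 + 120 × (-27) = 2760 ft.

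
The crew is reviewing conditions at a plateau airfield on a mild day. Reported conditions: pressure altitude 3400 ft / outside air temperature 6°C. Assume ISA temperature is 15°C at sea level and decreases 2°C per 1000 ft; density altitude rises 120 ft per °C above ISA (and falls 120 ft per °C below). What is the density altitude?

ISA temperature at 3400 ft = 15 − 2 × (3400/1000) = 8.2°C.
ISA deviation = 6 − 8.2 = -2.2°C.
Density altitude = 3400 + 120 × (-2.2) = 3400 + (-264) = 3136 ft.

3136 ft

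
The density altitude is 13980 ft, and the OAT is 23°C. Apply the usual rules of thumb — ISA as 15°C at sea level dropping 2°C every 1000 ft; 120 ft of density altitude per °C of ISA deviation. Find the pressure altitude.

10500 ft

DA = PA + 120 × (OAT − (15 − 2·PA/1000)) = PA + 120·OAT − 1800 + 0.24·PA = 1.24·PA + 120·OAT − 1800.
So 1.24·PA = 13980 − 120 × 23 + 1800 = 13020.
PA = 13020 / 1.24 = 10500 ft.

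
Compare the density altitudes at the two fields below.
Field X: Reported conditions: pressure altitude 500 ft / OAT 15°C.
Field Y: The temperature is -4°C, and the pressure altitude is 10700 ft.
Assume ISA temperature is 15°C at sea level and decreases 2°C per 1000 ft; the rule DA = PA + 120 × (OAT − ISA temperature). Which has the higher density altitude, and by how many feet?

Field X: ISA temp = 14°C, deviation +1°C, DA = 500 + 120 × 1 = 620 ft.
Field Y: ISA temp = -6.4°C, deviation +2.4°C, DA = 10700 + 120 × 2.4 = 10988 ft.
Field Y is higher by 10988 − 620 = 10368 ft.

Field Y by 10368 ft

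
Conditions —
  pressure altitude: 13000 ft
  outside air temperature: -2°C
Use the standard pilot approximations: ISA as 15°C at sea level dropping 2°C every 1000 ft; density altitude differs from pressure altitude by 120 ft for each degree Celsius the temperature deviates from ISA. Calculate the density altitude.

14080 ft

ISA temperature at 13000 ft = 15 − 2 × (13000/1000) = -11°C.
ISA deviation = -2 − (-11) = +9°C.
Density altitude = 13000 + 120 × (9) = 13000 + (+1080) = 14080 ft.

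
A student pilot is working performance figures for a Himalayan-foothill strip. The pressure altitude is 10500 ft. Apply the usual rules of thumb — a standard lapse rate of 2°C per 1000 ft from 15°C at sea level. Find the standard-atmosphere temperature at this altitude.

ISA temperature = 15 − 2 × (10500/1000) = 15 − 21 = -6°C.

-6°C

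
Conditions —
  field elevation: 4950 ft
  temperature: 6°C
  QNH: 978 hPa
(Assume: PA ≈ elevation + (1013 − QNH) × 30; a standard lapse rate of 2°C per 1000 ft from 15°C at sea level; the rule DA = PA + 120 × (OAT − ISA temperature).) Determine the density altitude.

Pressure altitude = 4950 + (1013 − 978) × 30 = 4950 + (+1050) = 6000 ft.
ISA temperature at 6000 ft = 15 − 2 × (6000/1000) = 3°C.
ISA deviation = 6 − 3 = +3°C.
Density altitude = 6000 + 120 × (3) = 6360 ft.

6360 ft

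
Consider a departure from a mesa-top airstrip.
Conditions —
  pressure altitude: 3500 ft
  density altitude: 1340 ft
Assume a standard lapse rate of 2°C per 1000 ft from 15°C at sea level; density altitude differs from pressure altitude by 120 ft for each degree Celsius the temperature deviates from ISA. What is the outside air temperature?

Density altitude − pressure altitude = 1340 − 3500 = -2160 ft.
At 120 ft/°C that is an ISA deviation of -2160/120 = -18°C.
ISA temperature at 3500 ft = 15 − 2 × (3500/1000) = 8°C.
OAT = ISA + deviation = 8 + (-18) = -10°C.

-10°C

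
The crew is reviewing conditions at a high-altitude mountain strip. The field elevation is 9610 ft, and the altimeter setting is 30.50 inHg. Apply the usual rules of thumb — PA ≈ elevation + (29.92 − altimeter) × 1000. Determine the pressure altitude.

Pressure correction = (29.92 − 30.50) × 1000 = -580 ft.
Pressure altitude = 9610 + (-580) = 9030 ft.

9030 ft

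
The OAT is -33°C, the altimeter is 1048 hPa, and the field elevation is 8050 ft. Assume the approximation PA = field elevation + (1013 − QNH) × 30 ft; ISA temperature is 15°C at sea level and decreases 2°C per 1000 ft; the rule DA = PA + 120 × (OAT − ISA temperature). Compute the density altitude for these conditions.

2920 ft

Pressure altitude = 8050 + (1013 − 1048) × 30 = 8050 + (-1050) = 7000 ft.
ISA temperature at 7000 ft = 15 − 2 × (7000/1000) = 1°C.
ISA deviation = -33 − 1 = -34°C.
Density altitude = 7000 + 120 × (-34) = 2920 ft.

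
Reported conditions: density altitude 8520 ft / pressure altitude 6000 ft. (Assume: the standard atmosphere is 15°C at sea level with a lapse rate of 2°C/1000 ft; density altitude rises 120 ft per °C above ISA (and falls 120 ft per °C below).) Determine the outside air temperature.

Density altitude − pressure altitude = 8520 − 6000 = +2520 ft.
At 120 ft/°C that is an ISA deviation of 2520/120 = +21°C.
ISA temperature at 6000 ft = 15 − 2 × (6000/1000) = 3°C.
OAT = ISA + deviation = 3 + (+21) = 24°C.

24°C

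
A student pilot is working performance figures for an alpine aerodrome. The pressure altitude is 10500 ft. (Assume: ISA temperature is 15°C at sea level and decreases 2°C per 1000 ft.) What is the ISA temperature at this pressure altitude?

ISA temperature = 15 − 2 × (10500/1000) = 15 − 21 = -6°C.

-6°C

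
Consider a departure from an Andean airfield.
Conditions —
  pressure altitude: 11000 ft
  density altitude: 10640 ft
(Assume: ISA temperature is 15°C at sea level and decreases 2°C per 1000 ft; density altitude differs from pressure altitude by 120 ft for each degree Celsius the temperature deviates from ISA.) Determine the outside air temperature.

-10°C

Density altitude − pressure altitude = 10640 − 11000 = -360 ft.
At 120 ft/°C that is an ISA deviation of -360/120 = -3°C.
ISA temperature at 11000 ft = 15 − 2 × (11000/1000) = -7°C.
OAT = ISA + deviation = -7 + (-3) = -10°C.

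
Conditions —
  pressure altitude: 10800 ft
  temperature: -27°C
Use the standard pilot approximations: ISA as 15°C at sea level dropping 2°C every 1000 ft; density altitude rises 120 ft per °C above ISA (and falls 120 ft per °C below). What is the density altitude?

8352 ft

ISA temperature at 10800 ft = 15 − 2 × (10800/1000) = -6.6°C.
ISA deviation = -27 − (-6.6) = -20.4°C.
Density altitude = 10800 + 120 × (-20.4) = 10800 + (-2448) = 8352 ft.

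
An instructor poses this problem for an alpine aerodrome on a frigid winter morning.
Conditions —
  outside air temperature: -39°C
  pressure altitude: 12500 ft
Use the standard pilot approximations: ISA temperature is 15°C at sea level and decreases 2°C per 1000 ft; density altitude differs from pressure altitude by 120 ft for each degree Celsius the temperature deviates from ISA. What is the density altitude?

9020 ft

ISA temperature at 12500 ft = 15 − 2 × (12500/1000) = -10°C.
ISA deviation = -39 − (-10) = -29°C.
Density altitude = 12500 + 120 × (-29) = 12500 + (-3480) = 9020 ft.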